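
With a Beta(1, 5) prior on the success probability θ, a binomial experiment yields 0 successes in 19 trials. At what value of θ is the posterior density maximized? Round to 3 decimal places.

Posterior: Beta(1+0, 5+19) = Beta(1, 24).
Since α = 1 ≤ 1 and β > 1, the Beta density is monotone decreasing on [0,1]; the mode is at 0.
Mean = 1/(1+24) = 0.040.
This is the posterior mode — the MAP estimate.

0.000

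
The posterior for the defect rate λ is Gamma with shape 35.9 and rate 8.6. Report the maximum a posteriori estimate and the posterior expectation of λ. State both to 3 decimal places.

λ_MAP = 4.058, E[λ|data] = 4.174

Mode = (α−1)/β = 34.9/8.6 = 4.058.
Mean = α/β = 35.9/8.6 = 4.174.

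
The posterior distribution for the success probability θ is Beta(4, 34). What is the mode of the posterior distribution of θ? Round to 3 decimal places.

0.083

Mode = (4−1)/(4+34−2) = 3/36 = 0.083.
Mean = 4/(4+34) = 4/38 = 0.105.
This is the posterior mode — the MAP estimate.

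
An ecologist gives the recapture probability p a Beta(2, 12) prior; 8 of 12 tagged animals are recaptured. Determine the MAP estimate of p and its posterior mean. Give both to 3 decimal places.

Posterior: Beta(2+8, 12+4) = Beta(10, 16).
Mode = (10−1)/(10+16−2) = 9/24 = 0.375.
Mean = 10/(10+16) = 10/26 = 0.385.
Right-skewed posterior ⇒ mode < mean.

MAP = 0.375; posterior mean = 0.385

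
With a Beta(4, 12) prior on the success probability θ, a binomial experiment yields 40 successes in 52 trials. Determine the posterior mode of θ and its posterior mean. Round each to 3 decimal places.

Posterior: Beta(4+40, 12+12) = Beta(44, 24).
Mode = (44−1)/(44+24−2) = 43/66 = 0.652.
Mean = 44/(44+24) = 44/68 = 0.647.

MAP = 0.652; posterior mean = 0.647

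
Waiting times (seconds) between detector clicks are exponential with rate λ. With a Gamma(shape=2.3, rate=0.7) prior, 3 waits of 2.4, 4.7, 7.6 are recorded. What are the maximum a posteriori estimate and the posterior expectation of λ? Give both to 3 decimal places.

Σ times = 14.7. Posterior: Gamma(shape = 2.3+3 = 5.3, rate = 0.7+14.7 = 15.4).
Mode = (α−1)/β = 4.3/15.4 = 0.279.
Mean = α/β = 5.3/15.4 = 0.344.
Mean > mode: the posterior has a right tail.

MAP = 0.279; posterior mean = 0.344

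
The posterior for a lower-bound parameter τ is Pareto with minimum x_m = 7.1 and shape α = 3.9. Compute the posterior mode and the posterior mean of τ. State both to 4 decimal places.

The Pareto density is strictly decreasing on [x_m, ∞), so the mode is x_m = 7.1000.
Mean = α·x_m/(α−1) = 3.9·7.1/2.9 = 9.5483.

MAP = 7.1000, posterior mean = 9.5483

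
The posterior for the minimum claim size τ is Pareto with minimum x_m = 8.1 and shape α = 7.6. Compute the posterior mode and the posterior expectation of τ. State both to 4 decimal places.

MAP: 8.1000. Posterior mean: 9.3273.

The Pareto density is strictly decreasing on [x_m, ∞), so the mode is x_m = 8.1000.
Mean = α·x_m/(α−1) = 7.6·8.1/6.6 = 9.3273.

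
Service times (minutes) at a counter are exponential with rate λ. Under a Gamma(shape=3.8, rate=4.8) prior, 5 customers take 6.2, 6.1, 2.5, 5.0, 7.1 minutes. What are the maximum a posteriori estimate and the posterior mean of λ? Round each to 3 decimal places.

Σ times = 26.9. Posterior: Gamma(shape = 3.8+5 = 8.8, rate = 4.8+26.9 = 31.7).
Mode = (α−1)/β = 7.8/31.7 = 0.246.
Mean = α/β = 8.8/31.7 = 0.278.

MAP = 0.246; posterior mean = 0.278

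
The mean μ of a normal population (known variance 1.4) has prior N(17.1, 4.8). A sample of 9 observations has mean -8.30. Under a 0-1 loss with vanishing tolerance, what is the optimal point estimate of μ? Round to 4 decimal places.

-7.5027

Posterior for μ is Normal. Precision-weighted mean: (1/4.8·17.1 + 9/1.4·-8.30) / (1/4.8 + 9/1.4) = -7.5027.
A Normal posterior is symmetric, so mode = mean.
This is the posterior mode — the MAP estimate.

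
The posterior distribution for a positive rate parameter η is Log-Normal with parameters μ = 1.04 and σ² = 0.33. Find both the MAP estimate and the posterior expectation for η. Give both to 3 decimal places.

Mode = exp(μ − σ²) = exp(0.71) = 2.034.
Mean = exp(μ + σ²/2) = exp(1.205) = 3.337.
The mean is pulled above the mode by the posterior's right skew.

MAP estimate = 2.034, posterior expectation = 3.337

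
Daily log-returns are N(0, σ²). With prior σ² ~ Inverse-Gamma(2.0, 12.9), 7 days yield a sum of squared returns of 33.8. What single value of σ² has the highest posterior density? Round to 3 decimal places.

4.585

Posterior: Inverse-Gamma(shape = 2.0+7/2 = 5.5, scale = 12.9+33.8/2 = 29.8).
Mode = β/(α+1) = 29.8/6.5 = 4.585.
Mean = β/(α−1) = 29.8/4.5 = 6.622.
This is the posterior mode — the MAP estimate.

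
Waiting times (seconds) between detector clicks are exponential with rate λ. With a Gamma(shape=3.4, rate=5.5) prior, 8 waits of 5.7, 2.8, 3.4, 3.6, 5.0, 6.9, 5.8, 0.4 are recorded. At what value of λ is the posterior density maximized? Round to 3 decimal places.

Σ times = 33.6. Posterior: Gamma(shape = 3.4+8 = 11.4, rate = 5.5+33.6 = 39.1).
Mode = (α−1)/β = 10.4/39.1 = 0.266.
Mean = α/β = 11.4/39.1 = 0.292.
This is the posterior mode — the MAP estimate.

0.266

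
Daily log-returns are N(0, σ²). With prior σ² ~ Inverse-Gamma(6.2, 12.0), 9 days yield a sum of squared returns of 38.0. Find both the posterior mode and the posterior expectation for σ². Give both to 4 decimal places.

MAP = 2.6496; posterior mean = 3.1959

Posterior: Inverse-Gamma(shape = 6.2+9/2 = 10.7, scale = 12.0+38.0/2 = 31.0).
Mode = β/(α+1) = 31.0/11.7 = 2.6496.
Mean = β/(α−1) = 31.0/9.7 = 3.1959.
Right-skewed posterior ⇒ mode < mean.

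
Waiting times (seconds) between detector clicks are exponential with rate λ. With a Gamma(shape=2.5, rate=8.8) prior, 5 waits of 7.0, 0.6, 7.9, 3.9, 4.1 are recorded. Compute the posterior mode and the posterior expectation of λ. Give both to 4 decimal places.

Σ times = 23.5. Posterior: Gamma(shape = 2.5+5 = 7.5, rate = 8.8+23.5 = 32.3).
Mode = (α−1)/β = 6.5/32.3 = 0.2012.
Mean = α/β = 7.5/32.3 = 0.2322.

MAP: 0.2012. Posterior mean: 0.2322.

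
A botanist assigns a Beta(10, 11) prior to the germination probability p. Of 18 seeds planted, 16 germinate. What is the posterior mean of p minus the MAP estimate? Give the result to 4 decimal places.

-0.0090

Posterior: Beta(10+16, 11+2) = Beta(26, 13).
Mode = (26−1)/(26+13−2) = 25/37 = 0.6757.
Mean = 26/(26+13) = 26/39 = 0.6667.
Difference = 0.6667 − 0.6757 = -0.0090.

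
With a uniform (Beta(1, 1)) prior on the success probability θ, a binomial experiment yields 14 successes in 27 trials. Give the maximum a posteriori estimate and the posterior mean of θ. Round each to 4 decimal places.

Posterior: Beta(1+14, 1+13) = Beta(15, 14).
Mode = (15−1)/(15+14−2) = 14/27 = 0.5185.
With a flat prior the MAP equals the MLE, 14/27.
Mean = 15/(15+14) = 15/29 = 0.5172.

MAP: 0.5185. Posterior mean: 0.5172.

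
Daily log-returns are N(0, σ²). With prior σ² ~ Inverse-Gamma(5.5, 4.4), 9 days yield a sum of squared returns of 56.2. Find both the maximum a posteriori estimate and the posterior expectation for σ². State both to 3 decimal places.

MAP = 2.955, posterior mean = 3.611

Posterior: Inverse-Gamma(shape = 5.5+9/2 = 10.0, scale = 4.4+56.2/2 = 32.5).
Mode = β/(α+1) = 32.5/11.0 = 2.955.
Mean = β/(α−1) = 32.5/9.0 = 3.611.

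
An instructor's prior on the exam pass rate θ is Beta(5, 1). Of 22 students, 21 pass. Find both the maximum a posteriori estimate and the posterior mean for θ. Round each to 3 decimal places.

MAP = 0.962, posterior mean = 0.929

Posterior: Beta(5+21, 1+1) = Beta(26, 2).
Mode = (26−1)/(26+2−2) = 25/26 = 0.962.
Mean = 26/(26+2) = 26/28 = 0.929.
The posterior is left-skewed, so the mode exceeds the mean.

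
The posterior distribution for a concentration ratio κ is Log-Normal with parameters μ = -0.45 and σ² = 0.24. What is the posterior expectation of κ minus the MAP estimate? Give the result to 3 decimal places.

Mode = exp(μ − σ²) = exp(-0.69) = 0.502.
Mean = exp(μ + σ²/2) = exp(-0.330) = 0.719.
Difference = 0.719 − 0.502 = 0.217.
The posterior is right-skewed, so the mean exceeds the mode.

0.217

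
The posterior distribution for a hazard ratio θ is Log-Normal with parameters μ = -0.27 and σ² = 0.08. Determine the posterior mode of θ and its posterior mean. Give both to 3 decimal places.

MAP = 0.705; posterior mean = 0.795

Mode = exp(μ − σ²) = exp(-0.35) = 0.705.
Mean = exp(μ + σ²/2) = exp(-0.230) = 0.795.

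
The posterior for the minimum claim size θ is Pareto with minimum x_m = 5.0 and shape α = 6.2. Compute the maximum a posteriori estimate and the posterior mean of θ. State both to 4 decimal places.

MAP = 5.0000, posterior mean = 5.9615

The Pareto density is strictly decreasing on [x_m, ∞), so the mode is x_m = 5.0000.
Mean = α·x_m/(α−1) = 6.2·5.0/5.2 = 5.9615.
Right-skewed posterior ⇒ mode < mean.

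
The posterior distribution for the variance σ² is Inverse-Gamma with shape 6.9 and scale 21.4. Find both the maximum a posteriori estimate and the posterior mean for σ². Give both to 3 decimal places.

σ²_MAP = 2.709, E[σ²|data] = 3.627

Mode = β/(α+1) = 21.4/7.9 = 2.709.
Mean = β/(α−1) = 21.4/5.9 = 3.627.
Mean > mode: the posterior has a right tail.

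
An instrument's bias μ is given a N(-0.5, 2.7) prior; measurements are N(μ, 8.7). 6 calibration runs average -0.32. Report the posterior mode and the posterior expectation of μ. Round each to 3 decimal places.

posterior mode = -0.383, posterior expectation = -0.383

Posterior for μ is Normal. Precision-weighted mean: (1/2.7·-0.5 + 6/8.7·-0.32) / (1/2.7 + 6/8.7) = -0.383.
A Normal posterior is symmetric, so mode = mean.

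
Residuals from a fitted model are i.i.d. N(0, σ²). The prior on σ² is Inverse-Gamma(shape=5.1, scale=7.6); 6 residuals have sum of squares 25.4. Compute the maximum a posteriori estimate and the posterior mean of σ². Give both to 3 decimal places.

maximum a posteriori estimate = 2.231, posterior mean = 2.859

Posterior: Inverse-Gamma(shape = 5.1+6/2 = 8.1, scale = 7.6+25.4/2 = 20.3).
Mode = β/(α+1) = 20.3/9.1 = 2.231.
Mean = β/(α−1) = 20.3/7.1 = 2.859.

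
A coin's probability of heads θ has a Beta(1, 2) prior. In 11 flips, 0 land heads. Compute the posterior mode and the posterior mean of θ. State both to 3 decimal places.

Posterior: Beta(1+0, 2+11) = Beta(1, 13).
Since α = 1 ≤ 1 and β > 1, the Beta density is monotone decreasing on [0,1]; the mode is at 0.
Mean = 1/(1+13) = 0.071.

posterior mode = 0.000, posterior mean = 0.071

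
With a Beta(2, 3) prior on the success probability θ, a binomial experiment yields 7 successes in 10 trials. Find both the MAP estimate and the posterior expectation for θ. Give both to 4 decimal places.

MAP estimate = 0.6154, posterior expectation = 0.6000

Posterior: Beta(2+7, 3+3) = Beta(9, 6).
Mode = (9−1)/(9+6−2) = 8/13 = 0.6154.
Mean = 9/(9+6) = 9/15 = 0.6000.
Left-skewed posterior ⇒ mean < mode.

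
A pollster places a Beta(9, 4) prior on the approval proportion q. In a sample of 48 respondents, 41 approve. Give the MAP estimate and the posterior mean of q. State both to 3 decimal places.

Posterior: Beta(9+41, 4+7) = Beta(50, 11).
Mode = (50−1)/(50+11−2) = 49/59 = 0.831.
Mean = 50/(50+11) = 50/61 = 0.820.
Mode > mean: the posterior has a left tail.

MAP = 0.831; posterior mean = 0.820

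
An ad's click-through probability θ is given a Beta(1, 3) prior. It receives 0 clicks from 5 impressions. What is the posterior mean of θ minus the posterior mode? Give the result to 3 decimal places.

Posterior: Beta(1+0, 3+5) = Beta(1, 8).
Since α = 1 ≤ 1 and β > 1, the Beta density is monotone decreasing on [0,1]; the mode is at 0.
Mean = 1/(1+8) = 0.111.
Difference = 0.111 − 0.000 = 0.111.
Mean > mode: the posterior has a right tail.

0.111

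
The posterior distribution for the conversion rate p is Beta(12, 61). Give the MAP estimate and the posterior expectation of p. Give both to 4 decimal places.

MAP = 0.1549, posterior mean = 0.1644

Mode = (12−1)/(12+61−2) = 11/71 = 0.1549.
Mean = 12/(12+61) = 12/73 = 0.1644.
The posterior is right-skewed, so the mean exceeds the mode.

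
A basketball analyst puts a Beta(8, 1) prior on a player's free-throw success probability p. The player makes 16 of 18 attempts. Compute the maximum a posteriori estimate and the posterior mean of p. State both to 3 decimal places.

MAP: 0.920. Posterior mean: 0.889.

Posterior: Beta(8+16, 1+2) = Beta(24, 3).
Mode = (24−1)/(24+3−2) = 23/25 = 0.920.
Mean = 24/(24+3) = 24/27 = 0.889.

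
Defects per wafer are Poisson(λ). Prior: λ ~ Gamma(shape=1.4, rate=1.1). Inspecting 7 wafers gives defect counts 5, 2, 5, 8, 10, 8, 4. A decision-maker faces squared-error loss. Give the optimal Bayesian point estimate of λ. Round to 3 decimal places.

Σ counts = 42. Posterior: Gamma(shape = 1.4+42 = 43.4, rate = 1.1+7 = 8.1).
Mode = (α−1)/β = 42.4/8.1 = 5.235.
Mean = α/β = 43.4/8.1 = 5.358.
Squared-error loss ⇒ the optimal estimator is the posterior mean.

5.358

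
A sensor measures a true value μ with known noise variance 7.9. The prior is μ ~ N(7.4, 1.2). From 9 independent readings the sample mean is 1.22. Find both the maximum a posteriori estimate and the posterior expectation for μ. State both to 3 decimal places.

Posterior for μ is Normal. Precision-weighted mean: (1/1.2·7.4 + 9/7.9·1.22) / (1/1.2 + 9/7.9) = 3.831.
A Normal posterior is symmetric, so mode = mean.

MAP: 3.831. Posterior mean: 3.831.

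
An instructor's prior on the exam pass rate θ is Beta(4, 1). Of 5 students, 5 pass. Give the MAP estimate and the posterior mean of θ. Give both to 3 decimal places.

Posterior: Beta(4+5, 1+0) = Beta(9, 1).
Since β = 1 ≤ 1 and α > 1, the Beta density is monotone increasing on [0,1]; the mode is at 1.
Mean = 9/(9+1) = 0.900.

MAP = 1.000, posterior mean = 0.900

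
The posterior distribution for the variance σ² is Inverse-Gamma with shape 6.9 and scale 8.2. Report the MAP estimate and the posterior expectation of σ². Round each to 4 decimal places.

MAP = 1.0380; posterior mean = 1.3898

Mode = β/(α+1) = 8.2/7.9 = 1.0380.
Mean = β/(α−1) = 8.2/5.9 = 1.3898.
The mean is pulled above the mode by the posterior's right skew.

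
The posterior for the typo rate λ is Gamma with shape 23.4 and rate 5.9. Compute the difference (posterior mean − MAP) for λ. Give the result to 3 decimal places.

0.169

Mode = (α−1)/β = 22.4/5.9 = 3.797.
Mean = α/β = 23.4/5.9 = 3.966.
Difference = 3.966 − 3.797 = 0.169.
Mean > mode: the posterior has a right tail.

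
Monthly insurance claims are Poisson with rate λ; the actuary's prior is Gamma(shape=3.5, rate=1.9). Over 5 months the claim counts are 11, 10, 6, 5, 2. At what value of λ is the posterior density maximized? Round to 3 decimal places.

Σ counts = 34. Posterior: Gamma(shape = 3.5+34 = 37.5, rate = 1.9+5 = 6.9).
Mode = (α−1)/β = 36.5/6.9 = 5.290.
Mean = α/β = 37.5/6.9 = 5.435.
This is the posterior mode — the MAP estimate.

5.290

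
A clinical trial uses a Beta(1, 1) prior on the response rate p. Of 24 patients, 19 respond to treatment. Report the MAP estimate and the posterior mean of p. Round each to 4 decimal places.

Posterior: Beta(1+19, 1+5) = Beta(20, 6).
Mode = (20−1)/(20+6−2) = 19/24 = 0.7917.
Mean = 20/(20+6) = 20/26 = 0.7692.

MAP = 0.7917; posterior mean = 0.7692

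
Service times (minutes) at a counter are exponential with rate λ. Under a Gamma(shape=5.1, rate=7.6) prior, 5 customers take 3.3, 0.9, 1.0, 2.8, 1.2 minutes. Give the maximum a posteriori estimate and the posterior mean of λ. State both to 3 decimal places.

λ_MAP = 0.542, E[λ|data] = 0.601

Σ times = 9.2. Posterior: Gamma(shape = 5.1+5 = 10.1, rate = 7.6+9.2 = 16.8).
Mode = (α−1)/β = 9.1/16.8 = 0.542.
Mean = α/β = 10.1/16.8 = 0.601.
The mean is pulled above the mode by the posterior's right skew.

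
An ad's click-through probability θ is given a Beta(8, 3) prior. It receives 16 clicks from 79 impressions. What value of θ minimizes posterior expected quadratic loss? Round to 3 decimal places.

0.267

Posterior: Beta(8+16, 3+63) = Beta(24, 66).
Mode = (24−1)/(24+66−2) = 23/88 = 0.261.
Mean = 24/(24+66) = 24/90 = 0.267.
Quadratic loss ⇒ the optimal estimator is the posterior mean.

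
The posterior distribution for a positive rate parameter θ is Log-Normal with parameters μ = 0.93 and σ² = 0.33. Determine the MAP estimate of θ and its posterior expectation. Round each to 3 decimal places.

MAP = 1.822; posterior mean = 2.989

Mode = exp(μ − σ²) = exp(0.60) = 1.822.
Mean = exp(μ + σ²/2) = exp(1.095) = 2.989.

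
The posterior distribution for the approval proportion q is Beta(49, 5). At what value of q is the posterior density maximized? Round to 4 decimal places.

Mode = (49−1)/(49+5−2) = 48/52 = 0.9231.
Mean = 49/(49+5) = 49/54 = 0.9074.
This is the posterior mode — the MAP estimate.

0.9231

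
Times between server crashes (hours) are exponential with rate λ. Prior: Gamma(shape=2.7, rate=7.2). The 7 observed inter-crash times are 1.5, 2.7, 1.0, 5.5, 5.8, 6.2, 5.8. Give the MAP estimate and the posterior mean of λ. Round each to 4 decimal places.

MAP = 0.2437; posterior mean = 0.2717

Σ times = 28.5. Posterior: Gamma(shape = 2.7+7 = 9.7, rate = 7.2+28.5 = 35.7).
Mode = (α−1)/β = 8.7/35.7 = 0.2437.
Mean = α/β = 9.7/35.7 = 0.2717.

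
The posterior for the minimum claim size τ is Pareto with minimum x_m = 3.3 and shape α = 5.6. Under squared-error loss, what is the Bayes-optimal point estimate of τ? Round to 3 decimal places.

4.017

The Pareto density is strictly decreasing on [x_m, ∞), so the mode is x_m = 3.300.
Mean = α·x_m/(α−1) = 5.6·3.3/4.6 = 4.017.
Squared-error loss ⇒ the optimal estimator is the posterior mean.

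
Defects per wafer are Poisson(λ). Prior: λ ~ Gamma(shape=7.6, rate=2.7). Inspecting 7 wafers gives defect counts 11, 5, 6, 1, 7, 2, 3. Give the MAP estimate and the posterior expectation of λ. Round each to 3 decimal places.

Σ counts = 35. Posterior: Gamma(shape = 7.6+35 = 42.6, rate = 2.7+7 = 9.7).
Mode = (α−1)/β = 41.6/9.7 = 4.289.
Mean = α/β = 42.6/9.7 = 4.392.

MAP: 4.289. Posterior mean: 4.392.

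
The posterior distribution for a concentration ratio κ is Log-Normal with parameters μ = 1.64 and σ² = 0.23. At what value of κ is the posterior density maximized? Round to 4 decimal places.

Mode = exp(μ − σ²) = exp(1.41) = 4.0960.
Mean = exp(μ + σ²/2) = exp(1.755) = 5.7834.
This is the posterior mode — the MAP estimate.

4.0960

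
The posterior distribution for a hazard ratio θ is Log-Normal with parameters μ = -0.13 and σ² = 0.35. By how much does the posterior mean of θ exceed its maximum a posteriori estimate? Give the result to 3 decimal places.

0.427

Mode = exp(μ − σ²) = exp(-0.48) = 0.619.
Mean = exp(μ + σ²/2) = exp(0.045) = 1.046.
Difference = 1.046 − 0.619 = 0.427.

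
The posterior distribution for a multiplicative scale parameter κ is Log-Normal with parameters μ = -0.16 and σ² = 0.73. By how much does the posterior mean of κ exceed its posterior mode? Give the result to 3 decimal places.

Mode = exp(μ − σ²) = exp(-0.89) = 0.411.
Mean = exp(μ + σ²/2) = exp(0.205) = 1.228.
Difference = 1.228 − 0.411 = 0.817.

0.817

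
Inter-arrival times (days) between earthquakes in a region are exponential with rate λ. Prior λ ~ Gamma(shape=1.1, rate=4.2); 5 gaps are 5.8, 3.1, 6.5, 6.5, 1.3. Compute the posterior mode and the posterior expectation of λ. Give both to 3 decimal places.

Σ times = 23.2. Posterior: Gamma(shape = 1.1+5 = 6.1, rate = 4.2+23.2 = 27.4).
Mode = (α−1)/β = 5.1/27.4 = 0.186.
Mean = α/β = 6.1/27.4 = 0.223.
Mean > mode: the posterior has a right tail.

MAP: 0.186. Posterior mean: 0.223.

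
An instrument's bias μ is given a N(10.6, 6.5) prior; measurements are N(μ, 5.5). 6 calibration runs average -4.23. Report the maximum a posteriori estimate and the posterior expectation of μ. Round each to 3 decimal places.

maximum a posteriori estimate = -2.397, posterior expectation = -2.397

Posterior for μ is Normal. Precision-weighted mean: (1/6.5·10.6 + 6/5.5·-4.23) / (1/6.5 + 6/5.5) = -2.397.
A Normal posterior is symmetric, so mode = mean.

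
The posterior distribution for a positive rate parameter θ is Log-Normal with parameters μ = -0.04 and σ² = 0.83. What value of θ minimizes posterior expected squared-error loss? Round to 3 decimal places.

Mode = exp(μ − σ²) = exp(-0.87) = 0.419.
Mean = exp(μ + σ²/2) = exp(0.375) = 1.455.
Squared-error loss ⇒ the optimal estimator is the posterior mean.

1.455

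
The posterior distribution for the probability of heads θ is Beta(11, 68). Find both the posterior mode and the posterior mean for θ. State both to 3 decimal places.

Mode = (11−1)/(11+68−2) = 10/77 = 0.130.
Mean = 11/(11+68) = 11/79 = 0.139.

posterior mode = 0.130, posterior mean = 0.139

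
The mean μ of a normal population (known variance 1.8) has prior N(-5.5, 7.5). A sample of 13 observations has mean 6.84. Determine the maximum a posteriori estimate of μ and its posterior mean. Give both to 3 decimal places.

Posterior for μ is Normal. Precision-weighted mean: (1/7.5·-5.5 + 13/1.8·6.84) / (1/7.5 + 13/1.8) = 6.616.
A Normal posterior is symmetric, so mode = mean.

μ_MAP = 6.616, E[μ|data] = 6.616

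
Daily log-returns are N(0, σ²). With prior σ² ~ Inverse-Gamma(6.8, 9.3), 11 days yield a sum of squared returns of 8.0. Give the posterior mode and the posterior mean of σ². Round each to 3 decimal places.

Posterior: Inverse-Gamma(shape = 6.8+11/2 = 12.3, scale = 9.3+8.0/2 = 13.3).
Mode = β/(α+1) = 13.3/13.3 = 1.000.
Mean = β/(α−1) = 13.3/11.3 = 1.177.
The mean is pulled above the mode by the posterior's right skew.

MAP: 1.000. Posterior mean: 1.177.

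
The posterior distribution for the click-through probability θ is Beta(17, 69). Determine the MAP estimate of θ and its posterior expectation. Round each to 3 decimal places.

Mode = (17−1)/(17+69−2) = 16/84 = 0.190.
Mean = 17/(17+69) = 17/86 = 0.198.
The mean is pulled above the mode by the posterior's right skew.

MAP: 0.190. Posterior mean: 0.198.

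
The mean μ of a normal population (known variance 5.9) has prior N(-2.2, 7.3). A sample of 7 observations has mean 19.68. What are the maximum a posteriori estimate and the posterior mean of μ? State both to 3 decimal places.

Posterior for μ is Normal. Precision-weighted mean: (1/7.3·-2.2 + 7/5.9·19.68) / (1/7.3 + 7/5.9) = 17.415.
A Normal posterior is symmetric, so mode = mean.

μ_MAP = 17.415, E[μ|data] = 17.415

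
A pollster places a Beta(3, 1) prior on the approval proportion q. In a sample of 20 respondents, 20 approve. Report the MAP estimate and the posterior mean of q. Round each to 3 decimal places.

MAP = 1.000; posterior mean = 0.958

Posterior: Beta(3+20, 1+0) = Beta(23, 1).
Since β = 1 ≤ 1 and α > 1, the Beta density is monotone increasing on [0,1]; the mode is at 1.
Mean = 23/(23+1) = 0.958.
Mode > mean: the posterior has a left tail.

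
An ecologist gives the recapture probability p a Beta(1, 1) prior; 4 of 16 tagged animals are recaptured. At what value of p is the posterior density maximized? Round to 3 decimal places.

0.250

Posterior: Beta(1+4, 1+12) = Beta(5, 13).
Mode = (5−1)/(5+13−2) = 4/16 = 0.250.
Mean = 5/(5+13) = 5/18 = 0.278.
This is the posterior mode — the MAP estimate.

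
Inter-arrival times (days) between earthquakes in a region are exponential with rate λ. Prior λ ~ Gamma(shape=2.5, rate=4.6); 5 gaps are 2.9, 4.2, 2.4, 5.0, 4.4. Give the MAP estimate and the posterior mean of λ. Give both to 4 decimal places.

Σ times = 18.9. Posterior: Gamma(shape = 2.5+5 = 7.5, rate = 4.6+18.9 = 23.5).
Mode = (α−1)/β = 6.5/23.5 = 0.2766.
Mean = α/β = 7.5/23.5 = 0.3191.

MAP estimate = 0.2766, posterior mean = 0.3191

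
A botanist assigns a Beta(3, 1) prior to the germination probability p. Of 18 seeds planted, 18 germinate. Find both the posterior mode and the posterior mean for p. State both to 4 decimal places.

MAP = 1.0000; posterior mean = 0.9545

Posterior: Beta(3+18, 1+0) = Beta(21, 1).
Since β = 1 ≤ 1 and α > 1, the Beta density is monotone increasing on [0,1]; the mode is at 1.
Mean = 21/(21+1) = 0.9545.
The posterior is left-skewed, so the mode exceeds the mean.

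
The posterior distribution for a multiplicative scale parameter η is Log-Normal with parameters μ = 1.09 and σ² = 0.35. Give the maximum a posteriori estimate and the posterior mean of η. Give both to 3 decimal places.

Mode = exp(μ − σ²) = exp(0.74) = 2.096.
Mean = exp(μ + σ²/2) = exp(1.265) = 3.543.
The posterior is right-skewed, so the mean exceeds the mode.

MAP: 2.096. Posterior mean: 3.543.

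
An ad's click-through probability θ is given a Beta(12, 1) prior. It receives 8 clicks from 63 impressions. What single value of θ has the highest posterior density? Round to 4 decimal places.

Posterior: Beta(12+8, 1+55) = Beta(20, 56).
Mode = (20−1)/(20+56−2) = 19/74 = 0.2568.
Mean = 20/(20+56) = 20/76 = 0.2632.
This is the posterior mode — the MAP estimate.

0.2568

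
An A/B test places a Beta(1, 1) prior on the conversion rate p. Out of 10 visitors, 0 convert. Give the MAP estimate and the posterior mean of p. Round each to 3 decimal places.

Posterior: Beta(1+0, 1+10) = Beta(1, 11).
Since α = 1 ≤ 1 and β > 1, the Beta density is monotone decreasing on [0,1]; the mode is at 0.
Mean = 1/(1+11) = 0.083.

MAP = 0.000; posterior mean = 0.083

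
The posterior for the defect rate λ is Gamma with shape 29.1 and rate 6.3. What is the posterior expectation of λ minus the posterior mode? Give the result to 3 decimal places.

0.159

Mode = (α−1)/β = 28.1/6.3 = 4.460.
Mean = α/β = 29.1/6.3 = 4.619.
Difference = 4.619 − 4.460 = 0.159.
Mean > mode: the posterior has a right tail.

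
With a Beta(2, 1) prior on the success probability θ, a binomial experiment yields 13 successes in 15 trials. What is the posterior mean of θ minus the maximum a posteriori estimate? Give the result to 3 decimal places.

Posterior: Beta(2+13, 1+2) = Beta(15, 3).
Mode = (15−1)/(15+3−2) = 14/16 = 0.875.
Mean = 15/(15+3) = 15/18 = 0.833.
Difference = 0.833 − 0.875 = -0.042.
Left-skewed posterior ⇒ mean < mode.

-0.042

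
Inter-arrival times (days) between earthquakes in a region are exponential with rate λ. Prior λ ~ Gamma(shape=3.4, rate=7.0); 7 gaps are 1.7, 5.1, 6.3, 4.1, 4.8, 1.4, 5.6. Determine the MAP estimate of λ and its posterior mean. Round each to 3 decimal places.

MAP: 0.261. Posterior mean: 0.289.

Σ times = 29.0. Posterior: Gamma(shape = 3.4+7 = 10.4, rate = 7.0+29.0 = 36.0).
Mode = (α−1)/β = 9.4/36.0 = 0.261.
Mean = α/β = 10.4/36.0 = 0.289.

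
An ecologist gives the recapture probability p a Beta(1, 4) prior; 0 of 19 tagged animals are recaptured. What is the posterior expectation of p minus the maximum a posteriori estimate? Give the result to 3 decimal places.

0.042

Posterior: Beta(1+0, 4+19) = Beta(1, 23).
Since α = 1 ≤ 1 and β > 1, the Beta density is monotone decreasing on [0,1]; the mode is at 0.
Mean = 1/(1+23) = 0.042.
Difference = 0.042 − 0.000 = 0.042.
Mean > mode: the posterior has a right tail.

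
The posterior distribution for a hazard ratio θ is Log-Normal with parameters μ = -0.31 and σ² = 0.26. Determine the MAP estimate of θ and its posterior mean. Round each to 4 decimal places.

MAP = 0.5655; posterior mean = 0.8353

Mode = exp(μ − σ²) = exp(-0.57) = 0.5655.
Mean = exp(μ + σ²/2) = exp(-0.180) = 0.8353.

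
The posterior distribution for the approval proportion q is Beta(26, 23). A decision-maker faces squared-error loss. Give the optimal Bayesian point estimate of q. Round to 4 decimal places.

0.5306

Mode = (26−1)/(26+23−2) = 25/47 = 0.5319.
Mean = 26/(26+23) = 26/49 = 0.5306.
Squared-error loss ⇒ the optimal estimator is the posterior mean.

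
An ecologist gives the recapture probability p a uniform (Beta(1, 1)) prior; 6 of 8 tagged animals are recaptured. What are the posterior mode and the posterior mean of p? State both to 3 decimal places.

Posterior: Beta(1+6, 1+2) = Beta(7, 3).
Mode = (7−1)/(7+3−2) = 6/8 = 0.750.
Mean = 7/(7+3) = 7/10 = 0.700.
Left-skewed posterior ⇒ mean < mode.

MAP = 0.750, posterior mean = 0.700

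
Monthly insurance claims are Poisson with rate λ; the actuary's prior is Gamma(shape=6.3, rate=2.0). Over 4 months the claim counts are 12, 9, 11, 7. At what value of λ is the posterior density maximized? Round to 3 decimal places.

7.383

Σ counts = 39. Posterior: Gamma(shape = 6.3+39 = 45.3, rate = 2.0+4 = 6.0).
Mode = (α−1)/β = 44.3/6.0 = 7.383.
Mean = α/β = 45.3/6.0 = 7.550.
This is the posterior mode — the MAP estimate.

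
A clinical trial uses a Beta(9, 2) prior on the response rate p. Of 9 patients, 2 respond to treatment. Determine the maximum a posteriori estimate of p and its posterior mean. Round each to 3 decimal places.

Posterior: Beta(9+2, 2+7) = Beta(11, 9).
Mode = (11−1)/(11+9−2) = 10/18 = 0.556.
Mean = 11/(11+9) = 11/20 = 0.550.

maximum a posteriori estimate = 0.556, posterior mean = 0.550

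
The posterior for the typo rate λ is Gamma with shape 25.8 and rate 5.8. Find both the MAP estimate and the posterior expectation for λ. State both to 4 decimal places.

λ_MAP = 4.2759, E[λ|data] = 4.4483

Mode = (α−1)/β = 24.8/5.8 = 4.2759.
Mean = α/β = 25.8/5.8 = 4.4483.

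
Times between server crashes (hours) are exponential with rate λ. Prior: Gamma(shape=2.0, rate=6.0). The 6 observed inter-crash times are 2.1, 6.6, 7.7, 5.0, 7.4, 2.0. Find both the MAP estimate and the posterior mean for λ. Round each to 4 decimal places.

Σ times = 30.8. Posterior: Gamma(shape = 2.0+6 = 8.0, rate = 6.0+30.8 = 36.8).
Mode = (α−1)/β = 7.0/36.8 = 0.1902.
Mean = α/β = 8.0/36.8 = 0.2174.

λ_MAP = 0.1902, E[λ|data] = 0.2174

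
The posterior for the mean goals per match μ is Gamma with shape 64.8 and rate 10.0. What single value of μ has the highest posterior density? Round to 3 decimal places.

Mode = (α−1)/β = 63.8/10.0 = 6.380.
Mean = α/β = 64.8/10.0 = 6.480.
This is the posterior mode — the MAP estimate.

6.380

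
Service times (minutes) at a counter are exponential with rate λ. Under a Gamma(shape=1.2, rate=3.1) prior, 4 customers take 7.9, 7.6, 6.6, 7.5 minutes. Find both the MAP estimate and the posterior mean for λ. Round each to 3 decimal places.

MAP: 0.128. Posterior mean: 0.159.

Σ times = 29.6. Posterior: Gamma(shape = 1.2+4 = 5.2, rate = 3.1+29.6 = 32.7).
Mode = (α−1)/β = 4.2/32.7 = 0.128.
Mean = α/β = 5.2/32.7 = 0.159.
Mean > mode: the posterior has a right tail.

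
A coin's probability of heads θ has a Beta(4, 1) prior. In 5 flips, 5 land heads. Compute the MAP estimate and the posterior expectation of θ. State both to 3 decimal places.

MAP: 1.000. Posterior mean: 0.900.

Posterior: Beta(4+5, 1+0) = Beta(9, 1).
Since β = 1 ≤ 1 and α > 1, the Beta density is monotone increasing on [0,1]; the mode is at 1.
Mean = 9/(9+1) = 0.900.
Mode > mean: the posterior has a left tail.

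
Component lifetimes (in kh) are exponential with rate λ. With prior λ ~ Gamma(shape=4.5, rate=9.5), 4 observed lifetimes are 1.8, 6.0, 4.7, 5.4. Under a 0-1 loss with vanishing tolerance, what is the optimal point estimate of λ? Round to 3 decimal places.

0.274

Σ times = 17.9. Posterior: Gamma(shape = 4.5+4 = 8.5, rate = 9.5+17.9 = 27.4).
Mode = (α−1)/β = 7.5/27.4 = 0.274.
Mean = α/β = 8.5/27.4 = 0.310.
This is the posterior mode — the MAP estimate.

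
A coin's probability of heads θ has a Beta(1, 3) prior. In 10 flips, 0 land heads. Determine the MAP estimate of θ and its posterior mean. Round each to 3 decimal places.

θ_MAP = 0.000, E[θ|data] = 0.071

Posterior: Beta(1+0, 3+10) = Beta(1, 13).
Since α = 1 ≤ 1 and β > 1, the Beta density is monotone decreasing on [0,1]; the mode is at 0.
Mean = 1/(1+13) = 0.071.
Mean > mode: the posterior has a right tail.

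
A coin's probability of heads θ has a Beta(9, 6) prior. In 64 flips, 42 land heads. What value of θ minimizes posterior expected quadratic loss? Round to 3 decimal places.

Posterior: Beta(9+42, 6+22) = Beta(51, 28).
Mode = (51−1)/(51+28−2) = 50/77 = 0.649.
Mean = 51/(51+28) = 51/79 = 0.646.
Quadratic loss ⇒ the optimal estimator is the posterior mean.

0.646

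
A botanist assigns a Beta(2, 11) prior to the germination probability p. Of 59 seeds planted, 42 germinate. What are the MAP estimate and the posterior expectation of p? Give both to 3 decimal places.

MAP = 0.614, posterior mean = 0.611

Posterior: Beta(2+42, 11+17) = Beta(44, 28).
Mode = (44−1)/(44+28−2) = 43/70 = 0.614.
Mean = 44/(44+28) = 44/72 = 0.611.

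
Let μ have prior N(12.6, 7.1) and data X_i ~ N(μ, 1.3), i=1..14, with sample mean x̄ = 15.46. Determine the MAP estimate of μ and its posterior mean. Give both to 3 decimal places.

Posterior for μ is Normal. Precision-weighted mean: (1/7.1·12.6 + 14/1.3·15.46) / (1/7.1 + 14/1.3) = 15.423.
A Normal posterior is symmetric, so mode = mean.

μ_MAP = 15.423, E[μ|data] = 15.423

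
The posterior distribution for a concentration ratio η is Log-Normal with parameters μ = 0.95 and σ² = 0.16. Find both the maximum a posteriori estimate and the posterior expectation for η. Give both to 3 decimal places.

η_MAP = 2.203, E[η|data] = 2.801

Mode = exp(μ − σ²) = exp(0.79) = 2.203.
Mean = exp(μ + σ²/2) = exp(1.030) = 2.801.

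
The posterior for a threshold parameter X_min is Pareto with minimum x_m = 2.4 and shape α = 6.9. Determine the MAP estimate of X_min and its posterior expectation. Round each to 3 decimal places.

MAP: 2.400. Posterior mean: 2.807.

The Pareto density is strictly decreasing on [x_m, ∞), so the mode is x_m = 2.400.
Mean = α·x_m/(α−1) = 6.9·2.4/5.9 = 2.807.
The mean is pulled above the mode by the posterior's right skew.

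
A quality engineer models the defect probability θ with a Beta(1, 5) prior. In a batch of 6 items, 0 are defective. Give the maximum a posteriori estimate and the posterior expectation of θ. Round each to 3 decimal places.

Posterior: Beta(1+0, 5+6) = Beta(1, 11).
Since α = 1 ≤ 1 and β > 1, the Beta density is monotone decreasing on [0,1]; the mode is at 0.
Mean = 1/(1+11) = 0.083.
The mean is pulled above the mode by the posterior's right skew.

maximum a posteriori estimate = 0.000, posterior expectation = 0.083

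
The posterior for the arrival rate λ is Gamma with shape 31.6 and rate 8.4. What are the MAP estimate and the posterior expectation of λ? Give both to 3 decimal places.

MAP = 3.643; posterior mean = 3.762

Mode = (α−1)/β = 30.6/8.4 = 3.643.
Mean = α/β = 31.6/8.4 = 3.762.
Mean > mode: the posterior has a right tail.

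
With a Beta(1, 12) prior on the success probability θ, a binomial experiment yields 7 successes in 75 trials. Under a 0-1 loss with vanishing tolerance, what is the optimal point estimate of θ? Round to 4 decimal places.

0.0814

Posterior: Beta(1+7, 12+68) = Beta(8, 80).
Mode = (8−1)/(8+80−2) = 7/86 = 0.0814.
Mean = 8/(8+80) = 8/88 = 0.0909.
This is the posterior mode — the MAP estimate.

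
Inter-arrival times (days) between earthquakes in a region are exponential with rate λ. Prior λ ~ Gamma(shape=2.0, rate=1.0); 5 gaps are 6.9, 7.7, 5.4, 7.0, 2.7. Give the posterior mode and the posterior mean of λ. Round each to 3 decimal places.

Σ times = 29.7. Posterior: Gamma(shape = 2.0+5 = 7.0, rate = 1.0+29.7 = 30.7).
Mode = (α−1)/β = 6.0/30.7 = 0.195.
Mean = α/β = 7.0/30.7 = 0.228.

MAP = 0.195; posterior mean = 0.228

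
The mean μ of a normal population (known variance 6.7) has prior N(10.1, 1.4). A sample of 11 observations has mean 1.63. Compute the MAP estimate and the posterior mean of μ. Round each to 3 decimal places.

μ_MAP = 4.198, E[μ|data] = 4.198

Posterior for μ is Normal. Precision-weighted mean: (1/1.4·10.1 + 11/6.7·1.63) / (1/1.4 + 11/6.7) = 4.198.
A Normal posterior is symmetric, so mode = mean.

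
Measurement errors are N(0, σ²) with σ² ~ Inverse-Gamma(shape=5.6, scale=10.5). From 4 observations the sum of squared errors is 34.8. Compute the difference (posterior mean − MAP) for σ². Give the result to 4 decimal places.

0.9831

Posterior: Inverse-Gamma(shape = 5.6+4/2 = 7.6, scale = 10.5+34.8/2 = 27.9).
Mode = β/(α+1) = 27.9/8.6 = 3.2442.
Mean = β/(α−1) = 27.9/6.6 = 4.2273.
Difference = 4.2273 − 3.2442 = 0.9831.
Right-skewed posterior ⇒ mode < mean.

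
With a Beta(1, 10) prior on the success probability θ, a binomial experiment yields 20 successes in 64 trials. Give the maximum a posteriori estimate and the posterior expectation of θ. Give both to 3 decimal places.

Posterior: Beta(1+20, 10+44) = Beta(21, 54).
Mode = (21−1)/(21+54−2) = 20/73 = 0.274.
Mean = 21/(21+54) = 21/75 = 0.280.
The mean is pulled above the mode by the posterior's right skew.

MAP = 0.274; posterior mean = 0.280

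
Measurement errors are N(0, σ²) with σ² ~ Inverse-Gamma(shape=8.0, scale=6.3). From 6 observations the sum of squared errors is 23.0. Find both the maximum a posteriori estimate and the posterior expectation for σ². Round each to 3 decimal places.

σ²_MAP = 1.483, E[σ²|data] = 1.780

Posterior: Inverse-Gamma(shape = 8.0+6/2 = 11.0, scale = 6.3+23.0/2 = 17.8).
Mode = β/(α+1) = 17.8/12.0 = 1.483.
Mean = β/(α−1) = 17.8/10.0 = 1.780.
The mean is pulled above the mode by the posterior's right skew.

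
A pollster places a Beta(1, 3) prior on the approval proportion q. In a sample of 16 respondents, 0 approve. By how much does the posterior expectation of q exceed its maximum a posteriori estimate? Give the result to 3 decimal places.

Posterior: Beta(1+0, 3+16) = Beta(1, 19).
Since α = 1 ≤ 1 and β > 1, the Beta density is monotone decreasing on [0,1]; the mode is at 0.
Mean = 1/(1+19) = 0.050.
Difference = 0.050 − 0.000 = 0.050.
Mean > mode: the posterior has a right tail.

0.050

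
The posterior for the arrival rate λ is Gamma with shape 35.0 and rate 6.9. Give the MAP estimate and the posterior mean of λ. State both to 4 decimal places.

MAP = 4.9275, posterior mean = 5.0725

Mode = (α−1)/β = 34.0/6.9 = 4.9275.
Mean = α/β = 35.0/6.9 = 5.0725.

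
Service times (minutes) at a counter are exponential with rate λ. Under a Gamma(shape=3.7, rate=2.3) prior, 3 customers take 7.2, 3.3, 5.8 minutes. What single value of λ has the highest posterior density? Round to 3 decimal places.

Σ times = 16.3. Posterior: Gamma(shape = 3.7+3 = 6.7, rate = 2.3+16.3 = 18.6).
Mode = (α−1)/β = 5.7/18.6 = 0.306.
Mean = α/β = 6.7/18.6 = 0.360.
This is the posterior mode — the MAP estimate.

0.306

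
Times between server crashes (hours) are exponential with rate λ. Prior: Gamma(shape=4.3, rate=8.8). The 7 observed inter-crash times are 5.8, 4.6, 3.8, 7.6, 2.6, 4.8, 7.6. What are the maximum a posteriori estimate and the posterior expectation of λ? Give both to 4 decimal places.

Σ times = 36.8. Posterior: Gamma(shape = 4.3+7 = 11.3, rate = 8.8+36.8 = 45.6).
Mode = (α−1)/β = 10.3/45.6 = 0.2259.
Mean = α/β = 11.3/45.6 = 0.2478.

λ_MAP = 0.2259, E[λ|data] = 0.2478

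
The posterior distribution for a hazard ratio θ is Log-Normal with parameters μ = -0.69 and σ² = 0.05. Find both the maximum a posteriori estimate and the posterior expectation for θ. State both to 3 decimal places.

Mode = exp(μ − σ²) = exp(-0.74) = 0.477.
Mean = exp(μ + σ²/2) = exp(-0.665) = 0.514.
The mean is pulled above the mode by the posterior's right skew.

MAP: 0.477. Posterior mean: 0.514.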